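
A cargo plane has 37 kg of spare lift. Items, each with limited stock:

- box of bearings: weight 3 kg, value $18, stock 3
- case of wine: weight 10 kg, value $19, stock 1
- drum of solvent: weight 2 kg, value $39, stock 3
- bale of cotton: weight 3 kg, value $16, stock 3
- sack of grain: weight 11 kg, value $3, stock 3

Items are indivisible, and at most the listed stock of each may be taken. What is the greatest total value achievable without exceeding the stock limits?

Top feasible selections:
- 3×box of bearings + 1×case of wine + 3×drum of solvent + 3×bale of cotton: weight 34, value 238
- 3×box of bearings + 1×case of wine + 3×drum of solvent + 2×bale of cotton: weight 31, value 222
- 3×box of bearings + 3×drum of solvent + 3×bale of cotton + 1×sack of grain: weight 35, value 222
- 2×box of bearings + 1×case of wine + 3×drum of solvent + 3×bale of cotton: weight 31, value 220
Best: $238.

$238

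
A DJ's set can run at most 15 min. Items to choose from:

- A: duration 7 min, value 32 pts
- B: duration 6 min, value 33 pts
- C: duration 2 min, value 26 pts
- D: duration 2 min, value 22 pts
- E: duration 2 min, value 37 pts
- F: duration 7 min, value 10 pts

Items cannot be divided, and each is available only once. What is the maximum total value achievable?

Check high-value combinations within 15 min:
- B+C+D+E: duration 6+2+2+2=12, value 33+26+22+37=118
- A+C+D+E: duration 7+2+2+2=13, value 32+26+22+37=117
- A+B+E: duration 7+6+2=15, value 32+33+37=102
Best: 118 pts.

118 pts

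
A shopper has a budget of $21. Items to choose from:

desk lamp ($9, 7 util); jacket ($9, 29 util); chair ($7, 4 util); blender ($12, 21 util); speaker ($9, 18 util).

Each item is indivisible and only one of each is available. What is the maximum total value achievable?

This is a 0/1 knapsack; check combinations near the capacity.
- jacket+blender: cost 9+12=21, value 29+21=50
- jacket+speaker: cost 9+9=18, value 29+18=47
- blender+speaker: cost 12+9=21, value 21+18=39
- desk lamp+jacket: cost 9+9=18, value 7+29=36
Best: 50 util.

50 util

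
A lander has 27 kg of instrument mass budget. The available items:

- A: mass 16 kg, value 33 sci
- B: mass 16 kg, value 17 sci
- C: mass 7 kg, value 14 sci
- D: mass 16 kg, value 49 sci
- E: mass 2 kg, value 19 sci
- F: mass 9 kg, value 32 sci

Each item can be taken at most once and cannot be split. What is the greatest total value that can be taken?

This is a 0/1 knapsack; check combinations near the capacity.
- D+E+F: mass 16+2+9=27, value 49+19+32=100
- A+E+F: mass 16+2+9=27, value 33+19+32=84
- C+D+E: mass 7+16+2=25, value 14+49+19=82
- D+F: mass 16+9=25, value 49+32=81
- D+E: mass 16+2=18, value 49+19=68
Best: 100 sci.

100 sci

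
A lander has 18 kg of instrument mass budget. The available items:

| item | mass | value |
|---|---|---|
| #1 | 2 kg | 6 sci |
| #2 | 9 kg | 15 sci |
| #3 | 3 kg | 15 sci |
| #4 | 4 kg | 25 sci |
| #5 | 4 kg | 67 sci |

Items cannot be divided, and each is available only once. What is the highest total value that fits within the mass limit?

Check high-value combinations within 18 kg:
- #1+#3+#4+#5: mass 2+3+4+4=13, value 6+15+25+67=113
- #3+#4+#5: mass 3+4+4=11, value 15+25+67=107
- #2+#4+#5: mass 9+4+4=17, value 15+25+67=107
- #1+#2+#3+#5: mass 2+9+3+4=18, value 6+15+15+67=103
- #1+#4+#5: mass 2+4+4=10, value 6+25+67=98
Best: 113 sci.

113 sci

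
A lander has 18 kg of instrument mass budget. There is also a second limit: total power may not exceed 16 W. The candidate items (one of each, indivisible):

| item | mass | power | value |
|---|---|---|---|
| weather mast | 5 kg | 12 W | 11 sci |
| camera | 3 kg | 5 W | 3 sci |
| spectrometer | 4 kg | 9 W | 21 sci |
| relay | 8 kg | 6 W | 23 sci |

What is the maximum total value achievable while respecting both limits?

Feasible sets respecting both limits:
- spectrometer+relay: mass 12, power 15, value 44
- camera+relay: mass 11, power 11, value 26
- camera+spectrometer: mass 7, power 14, value 24
- relay: mass 8, power 6, value 23
Best: 44 sci.

44 sci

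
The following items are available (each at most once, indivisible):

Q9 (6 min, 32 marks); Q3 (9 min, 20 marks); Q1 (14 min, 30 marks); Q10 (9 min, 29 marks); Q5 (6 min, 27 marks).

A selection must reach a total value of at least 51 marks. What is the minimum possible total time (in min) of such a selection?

12

Subsets with value ≥ 51, sorted by total time:
- Q9+Q5: time 12, value 59
- Q9+Q10: time 15, value 61
- Q10+Q5: time 15, value 56
- Q9+Q3: time 15, value 52
Minimum time: 12 min.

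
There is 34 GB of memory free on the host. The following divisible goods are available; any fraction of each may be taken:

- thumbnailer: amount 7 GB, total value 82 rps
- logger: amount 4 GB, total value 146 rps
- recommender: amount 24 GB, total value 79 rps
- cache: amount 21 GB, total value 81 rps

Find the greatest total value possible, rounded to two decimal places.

Take in order of value per unit:
- logger (146/4 per unit): all 4 → value 146, running total 146.00
- thumbnailer (82/7 per unit): all 7 → value 82, running total 228.00
- cache (81/21 per unit): all 21 → value 81, running total 309.00
- recommender (79/24 per unit): 2 of 24 → value 2×79/24 = 6.5833, running total 315.58
Total 315.58.

315.58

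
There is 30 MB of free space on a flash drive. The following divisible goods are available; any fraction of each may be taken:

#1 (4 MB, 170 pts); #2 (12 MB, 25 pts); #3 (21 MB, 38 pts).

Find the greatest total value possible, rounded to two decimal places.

Take in order of value per unit:
- #1 (170/4 per unit): all 4 → value 170, running total 170.00
- #2 (25/12 per unit): all 12 → value 25, running total 195.00
- #3 (38/21 per unit): 14 of 21 → value 14×38/21 = 25.3333, running total 220.33
Total 220.33.

220.33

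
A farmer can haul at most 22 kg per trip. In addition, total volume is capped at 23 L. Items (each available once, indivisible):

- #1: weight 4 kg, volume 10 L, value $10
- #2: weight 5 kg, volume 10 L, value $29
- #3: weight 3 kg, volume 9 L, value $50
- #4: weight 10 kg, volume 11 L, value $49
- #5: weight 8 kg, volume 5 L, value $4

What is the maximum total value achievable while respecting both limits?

$99

Feasible sets respecting both limits:
- #3+#4: weight 13, volume 20, value 99
- #2+#3: weight 8, volume 19, value 79
- #2+#4: weight 15, volume 21, value 78
- #1+#3: weight 7, volume 19, value 60
Best: $99.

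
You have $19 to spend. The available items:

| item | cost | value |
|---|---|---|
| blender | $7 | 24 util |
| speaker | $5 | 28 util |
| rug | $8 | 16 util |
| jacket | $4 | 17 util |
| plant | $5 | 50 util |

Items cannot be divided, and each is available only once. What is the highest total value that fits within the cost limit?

102 util

Check high-value combinations within $19:
- blender+speaker+plant: cost 7+5+5=17, value 24+28+50=102
- speaker+jacket+plant: cost 5+4+5=14, value 28+17+50=95
- speaker+rug+plant: cost 5+8+5=18, value 28+16+50=94
- blender+jacket+plant: cost 7+4+5=16, value 24+17+50=91
- rug+jacket+plant: cost 8+4+5=17, value 16+17+50=83
Best: 102 util.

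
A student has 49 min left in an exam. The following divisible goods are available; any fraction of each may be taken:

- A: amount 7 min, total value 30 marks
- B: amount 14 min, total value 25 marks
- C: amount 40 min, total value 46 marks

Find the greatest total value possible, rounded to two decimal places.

Take in order of value per unit:
- A (30/7 per unit): all 7 → value 30, running total 30.00
- B (25/14 per unit): all 14 → value 25, running total 55.00
- C (46/40 per unit): 28 of 40 → value 28×46/40 = 32.2000, running total 87.20
Total 87.20.

87.20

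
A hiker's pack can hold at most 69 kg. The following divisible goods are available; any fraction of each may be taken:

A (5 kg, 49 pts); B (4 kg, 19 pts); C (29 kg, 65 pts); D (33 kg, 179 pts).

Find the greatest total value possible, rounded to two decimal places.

Take in order of value per unit:
- A (49/5 per unit): all 5 → value 49, running total 49.00
- D (179/33 per unit): all 33 → value 179, running total 228.00
- B (19/4 per unit): all 4 → value 19, running total 247.00
- C (65/29 per unit): 27 of 29 → value 27×65/29 = 60.5172, running total 307.52
Total 307.52.

307.52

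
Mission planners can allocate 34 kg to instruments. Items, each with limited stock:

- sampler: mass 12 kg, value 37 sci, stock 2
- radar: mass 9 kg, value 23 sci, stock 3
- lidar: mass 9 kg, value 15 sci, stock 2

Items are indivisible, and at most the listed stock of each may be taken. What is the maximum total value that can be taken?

97 sci

Best selections within mass 34 and stock limits:
- 2×sampler + 1×radar: mass 33, value 97
- 2×sampler + 1×lidar: mass 33, value 89
- 1×sampler + 2×radar: mass 30, value 83
Best: 97 sci.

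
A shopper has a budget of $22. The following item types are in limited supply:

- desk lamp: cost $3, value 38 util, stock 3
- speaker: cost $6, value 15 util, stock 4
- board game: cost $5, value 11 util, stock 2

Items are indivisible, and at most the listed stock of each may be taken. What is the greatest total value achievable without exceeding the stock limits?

144 util

Top feasible selections:
- 3×desk lamp + 2×speaker: cost 21, value 144
- 3×desk lamp + 1×speaker + 1×board game: cost 20, value 140
- 3×desk lamp + 2×board game: cost 19, value 136
Best: 144 util.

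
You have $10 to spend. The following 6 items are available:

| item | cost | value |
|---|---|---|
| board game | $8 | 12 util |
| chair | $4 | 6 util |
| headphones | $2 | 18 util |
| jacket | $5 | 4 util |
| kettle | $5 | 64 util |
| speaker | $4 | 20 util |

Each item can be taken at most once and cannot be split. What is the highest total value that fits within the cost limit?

Check high-value combinations within $10:
- kettle+speaker: cost 5+4=9, value 64+20=84
- headphones+kettle: cost 2+5=7, value 18+64=82
- chair+kettle: cost 4+5=9, value 6+64=70
- jacket+kettle: cost 5+5=10, value 4+64=68
Best: 84 util.

84 util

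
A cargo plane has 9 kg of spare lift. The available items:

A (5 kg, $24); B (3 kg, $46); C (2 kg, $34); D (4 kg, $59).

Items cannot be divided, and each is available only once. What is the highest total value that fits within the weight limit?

$139

This is a 0/1 knapsack; check combinations near the capacity.
- B+C+D: weight 3+2+4=9, value 46+34+59=139
- B+D: weight 3+4=7, value 46+59=105
- C+D: weight 2+4=6, value 34+59=93
Best: $139.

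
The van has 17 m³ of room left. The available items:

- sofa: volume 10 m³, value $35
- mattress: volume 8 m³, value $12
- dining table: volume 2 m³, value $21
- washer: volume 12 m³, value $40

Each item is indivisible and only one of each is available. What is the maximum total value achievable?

Check high-value combinations within 17 m³:
- dining table+washer: volume 2+12=14, value 21+40=61
- sofa+dining table: volume 10+2=12, value 35+21=56
- washer: volume 12, value 40
- sofa: volume 10, value 35
- mattress+dining table: volume 8+2=10, value 12+21=33
Best: $61.

$61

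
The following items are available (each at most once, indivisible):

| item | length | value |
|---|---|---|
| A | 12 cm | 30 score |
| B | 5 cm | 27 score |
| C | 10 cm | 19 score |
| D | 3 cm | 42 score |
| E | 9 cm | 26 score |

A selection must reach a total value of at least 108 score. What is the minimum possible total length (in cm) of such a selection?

Subsets with value ≥ 108, sorted by total length:
- B+C+D+E: length 27, value 114
- A+B+D+E: length 29, value 125
- A+B+C+D: length 30, value 118
- A+C+D+E: length 34, value 117
Minimum length: 27 cm.

27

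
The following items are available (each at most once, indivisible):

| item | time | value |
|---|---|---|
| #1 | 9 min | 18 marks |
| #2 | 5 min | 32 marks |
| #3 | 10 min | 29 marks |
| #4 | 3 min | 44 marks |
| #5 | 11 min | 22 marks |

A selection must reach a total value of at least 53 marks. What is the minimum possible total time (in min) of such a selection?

8

Subsets with value ≥ 53, sorted by total time:
- #2+#4: time 8, value 76
- #1+#4: time 12, value 62
- #3+#4: time 13, value 73
- #4+#5: time 14, value 66
Minimum time: 8 min.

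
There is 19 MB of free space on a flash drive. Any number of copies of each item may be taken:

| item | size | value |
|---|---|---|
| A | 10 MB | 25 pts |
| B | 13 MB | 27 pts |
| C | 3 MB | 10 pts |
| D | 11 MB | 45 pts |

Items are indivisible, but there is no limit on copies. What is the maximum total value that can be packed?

Best value-per-unit is D at 45/11; filling with it alone gives 1×45 = 45.
Optimal mix: 2×C + 1×D → size 17, value 65.

65 pts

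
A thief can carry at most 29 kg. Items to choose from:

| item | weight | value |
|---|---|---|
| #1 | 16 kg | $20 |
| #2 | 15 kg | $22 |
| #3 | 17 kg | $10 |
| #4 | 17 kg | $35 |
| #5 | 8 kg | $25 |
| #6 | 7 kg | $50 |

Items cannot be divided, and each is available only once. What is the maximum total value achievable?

$85

This is a 0/1 knapsack; check combinations near the capacity.
- #4+#6: weight 17+7=24, value 35+50=85
- #5+#6: weight 8+7=15, value 25+50=75
- #2+#6: weight 15+7=22, value 22+50=72
- #1+#6: weight 16+7=23, value 20+50=70
- #3+#6: weight 17+7=24, value 10+50=60
Best: $85.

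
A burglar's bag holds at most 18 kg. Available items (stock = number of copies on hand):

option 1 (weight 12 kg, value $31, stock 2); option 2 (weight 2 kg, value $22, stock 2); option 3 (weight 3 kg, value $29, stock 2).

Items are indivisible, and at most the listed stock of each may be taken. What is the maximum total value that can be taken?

Best selections within weight 18 and stock limits:
- 2×option 2 + 2×option 3: weight 10, value 102
- 1×option 1 + 2×option 3: weight 18, value 89
Best: $102.

$102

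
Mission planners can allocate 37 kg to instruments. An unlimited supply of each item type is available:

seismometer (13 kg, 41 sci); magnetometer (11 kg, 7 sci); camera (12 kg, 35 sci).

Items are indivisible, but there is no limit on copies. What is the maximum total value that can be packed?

111 sci

Best value-per-unit is seismometer at 41/13; filling with it alone gives 2×41 = 82.
Optimal mix: 1×seismometer + 2×camera → mass 37, value 111.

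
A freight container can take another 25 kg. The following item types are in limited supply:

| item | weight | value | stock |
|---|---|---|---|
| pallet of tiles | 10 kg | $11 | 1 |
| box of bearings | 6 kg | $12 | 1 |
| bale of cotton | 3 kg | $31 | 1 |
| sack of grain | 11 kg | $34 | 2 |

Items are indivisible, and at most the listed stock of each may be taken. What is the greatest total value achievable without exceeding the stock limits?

Top feasible selections:
- 1×bale of cotton + 2×sack of grain: weight 25, value 99
- 1×box of bearings + 1×bale of cotton + 1×sack of grain: weight 20, value 77
Best: $99.

$99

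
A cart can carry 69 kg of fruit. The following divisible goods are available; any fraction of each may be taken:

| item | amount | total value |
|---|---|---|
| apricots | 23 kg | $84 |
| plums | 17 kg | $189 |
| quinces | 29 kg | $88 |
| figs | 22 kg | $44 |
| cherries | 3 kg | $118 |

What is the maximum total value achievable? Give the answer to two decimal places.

469.90

Take in order of value per unit:
- cherries (118/3 per unit): all 3 → value 118, running total 118.00
- plums (189/17 per unit): all 17 → value 189, running total 307.00
- apricots (84/23 per unit): all 23 → value 84, running total 391.00
- quinces (88/29 per unit): 26 of 29 → value 26×88/29 = 78.8966, running total 469.90
Total 469.90.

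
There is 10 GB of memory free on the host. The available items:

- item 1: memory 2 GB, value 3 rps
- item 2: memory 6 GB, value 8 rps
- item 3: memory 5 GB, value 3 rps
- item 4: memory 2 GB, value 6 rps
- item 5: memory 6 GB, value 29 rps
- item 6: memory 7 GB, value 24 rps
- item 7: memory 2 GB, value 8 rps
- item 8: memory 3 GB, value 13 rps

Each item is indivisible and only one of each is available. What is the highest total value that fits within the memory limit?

This is a 0/1 knapsack; check combinations near the capacity.
- item 4+item 5+item 7: memory 2+6+2=10, value 6+29+8=43
- item 5+item 8: memory 6+3=9, value 29+13=42
- item 1+item 5+item 7: memory 2+6+2=10, value 3+29+8=40
- item 1+item 4+item 5: memory 2+2+6=10, value 3+6+29=38
- item 5+item 7: memory 6+2=8, value 29+8=37
Best: 43 rps.

43 rps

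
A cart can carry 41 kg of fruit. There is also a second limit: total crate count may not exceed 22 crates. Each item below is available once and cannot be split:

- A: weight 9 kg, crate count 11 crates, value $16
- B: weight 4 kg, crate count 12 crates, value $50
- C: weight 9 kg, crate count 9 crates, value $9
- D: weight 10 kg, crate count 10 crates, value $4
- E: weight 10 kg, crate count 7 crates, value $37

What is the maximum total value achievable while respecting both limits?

$87

Feasible sets respecting both limits:
- B+E: weight 14, crate count 19, value 87
- B+C: weight 13, crate count 21, value 59
- B+D: weight 14, crate count 22, value 54
Best: $87.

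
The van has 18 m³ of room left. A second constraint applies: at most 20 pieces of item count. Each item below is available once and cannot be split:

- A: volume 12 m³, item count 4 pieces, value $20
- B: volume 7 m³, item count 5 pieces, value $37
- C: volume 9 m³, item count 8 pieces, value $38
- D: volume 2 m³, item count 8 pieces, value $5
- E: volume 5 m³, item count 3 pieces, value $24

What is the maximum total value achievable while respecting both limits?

Feasible sets respecting both limits:
- B+C: volume 16, item count 13, value 75
- C+D+E: volume 16, item count 19, value 67
- B+D+E: volume 14, item count 16, value 66
Best: $75.

$75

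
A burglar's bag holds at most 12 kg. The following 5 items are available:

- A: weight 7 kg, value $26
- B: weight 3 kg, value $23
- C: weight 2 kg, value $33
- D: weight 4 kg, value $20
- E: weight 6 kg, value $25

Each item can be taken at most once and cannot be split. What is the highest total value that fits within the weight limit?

Check high-value combinations within 12 kg:
- A+B+C: weight 7+3+2=12, value 26+23+33=82
- B+C+E: weight 3+2+6=11, value 23+33+25=81
- C+D+E: weight 2+4+6=12, value 33+20+25=78
- B+C+D: weight 3+2+4=9, value 23+33+20=76
- A+C: weight 7+2=9, value 26+33=59
Best: $82.

$82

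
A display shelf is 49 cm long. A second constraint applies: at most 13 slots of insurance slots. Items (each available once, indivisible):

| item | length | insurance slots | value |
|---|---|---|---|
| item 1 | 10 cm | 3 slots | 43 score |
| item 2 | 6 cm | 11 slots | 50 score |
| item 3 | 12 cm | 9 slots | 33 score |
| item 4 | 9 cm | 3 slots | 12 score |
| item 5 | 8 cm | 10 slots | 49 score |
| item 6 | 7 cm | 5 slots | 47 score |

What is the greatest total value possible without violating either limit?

Feasible sets respecting both limits:
- item 1+item 4+item 6: length 26, insurance slots 11, value 102
- item 1+item 5: length 18, insurance slots 13, value 92
- item 1+item 6: length 17, insurance slots 8, value 90
Best: 102 score.

102 score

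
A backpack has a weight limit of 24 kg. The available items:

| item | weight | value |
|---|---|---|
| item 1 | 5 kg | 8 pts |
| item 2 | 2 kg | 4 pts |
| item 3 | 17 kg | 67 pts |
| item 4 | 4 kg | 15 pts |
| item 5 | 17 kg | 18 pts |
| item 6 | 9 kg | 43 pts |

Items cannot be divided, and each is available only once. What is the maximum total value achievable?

This is a 0/1 knapsack; check combinations near the capacity.
- item 2+item 3+item 4: weight 2+17+4=23, value 4+67+15=86
- item 3+item 4: weight 17+4=21, value 67+15=82
- item 1+item 2+item 3: weight 5+2+17=24, value 8+4+67=79
Best: 86 pts.

86 pts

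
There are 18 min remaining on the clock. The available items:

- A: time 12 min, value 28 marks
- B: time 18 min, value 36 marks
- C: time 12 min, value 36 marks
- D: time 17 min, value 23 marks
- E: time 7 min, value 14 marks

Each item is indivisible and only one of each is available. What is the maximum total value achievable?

Check high-value combinations within 18 min:
- C: time 12, value 36
- B: time 18, value 36
- A: time 12, value 28
- D: time 17, value 23
Best: 36 marks.

36 marks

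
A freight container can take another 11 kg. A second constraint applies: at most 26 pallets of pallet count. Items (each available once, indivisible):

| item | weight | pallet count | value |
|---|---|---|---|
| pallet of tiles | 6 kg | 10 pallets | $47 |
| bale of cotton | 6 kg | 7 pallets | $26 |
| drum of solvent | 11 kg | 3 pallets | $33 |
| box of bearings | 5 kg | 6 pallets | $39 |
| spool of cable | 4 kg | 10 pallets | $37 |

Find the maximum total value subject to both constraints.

Feasible sets respecting both limits:
- pallet of tiles+box of bearings: weight 11, pallet count 16, value 86
- pallet of tiles+spool of cable: weight 10, pallet count 20, value 84
- box of bearings+spool of cable: weight 9, pallet count 16, value 76
- bale of cotton+box of bearings: weight 11, pallet count 13, value 65
Best: $86.

$86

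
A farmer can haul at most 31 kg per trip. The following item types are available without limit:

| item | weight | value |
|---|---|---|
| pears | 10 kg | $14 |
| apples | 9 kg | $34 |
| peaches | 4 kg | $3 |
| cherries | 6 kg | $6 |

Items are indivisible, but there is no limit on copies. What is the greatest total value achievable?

$105

Best value-per-unit is apples at 34/9; filling with it alone gives 3×34 = 102.
Optimal mix: 3×apples + 1×peaches → weight 31, value 105.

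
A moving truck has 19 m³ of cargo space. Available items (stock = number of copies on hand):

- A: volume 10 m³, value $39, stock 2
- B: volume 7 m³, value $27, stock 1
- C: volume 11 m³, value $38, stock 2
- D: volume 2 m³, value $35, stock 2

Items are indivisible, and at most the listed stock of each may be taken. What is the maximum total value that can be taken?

Best selections within volume 19 and stock limits:
- 1×A + 2×D: volume 14, value 109
- 1×C + 2×D: volume 15, value 108
- 1×A + 1×B + 1×D: volume 19, value 101
Best: $109.

$109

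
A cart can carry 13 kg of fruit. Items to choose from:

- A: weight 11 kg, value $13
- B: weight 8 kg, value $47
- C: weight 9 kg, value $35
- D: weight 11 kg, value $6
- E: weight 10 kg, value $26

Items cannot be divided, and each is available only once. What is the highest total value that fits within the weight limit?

$47

This is a 0/1 knapsack; check combinations near the capacity.
- B: weight 8, value 47
- C: weight 9, value 35
- E: weight 10, value 26
- A: weight 11, value 13
Best: $47.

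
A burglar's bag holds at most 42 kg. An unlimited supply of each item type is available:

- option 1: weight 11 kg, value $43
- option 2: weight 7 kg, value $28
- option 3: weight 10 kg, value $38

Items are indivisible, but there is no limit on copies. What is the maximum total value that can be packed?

Best value-per-unit is option 2 at 28/7, and filling with it alone uses weight 6×7=42. No mix of the others beats 6×28 = 168.

$168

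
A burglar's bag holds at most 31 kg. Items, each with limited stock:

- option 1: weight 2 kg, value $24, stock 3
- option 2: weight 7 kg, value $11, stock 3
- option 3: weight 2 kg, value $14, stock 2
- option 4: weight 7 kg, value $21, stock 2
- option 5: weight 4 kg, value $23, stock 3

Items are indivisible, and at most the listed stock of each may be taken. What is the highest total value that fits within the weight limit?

Best selections within weight 31 and stock limits:
- 3×option 1 + 2×option 3 + 1×option 4 + 3×option 5: weight 29, value 190
- 3×option 1 + 1×option 2 + 2×option 3 + 3×option 5: weight 29, value 180
- 3×option 1 + 1×option 3 + 1×option 4 + 3×option 5: weight 27, value 176
Best: $190.

$190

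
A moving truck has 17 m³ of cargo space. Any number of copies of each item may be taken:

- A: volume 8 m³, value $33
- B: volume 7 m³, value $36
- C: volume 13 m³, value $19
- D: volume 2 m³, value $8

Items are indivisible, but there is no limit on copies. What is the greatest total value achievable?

Best value-per-unit is B at 36/7; filling with it alone gives 2×36 = 72.
Optimal mix: 2×B + 1×D → volume 16, value 80.

$80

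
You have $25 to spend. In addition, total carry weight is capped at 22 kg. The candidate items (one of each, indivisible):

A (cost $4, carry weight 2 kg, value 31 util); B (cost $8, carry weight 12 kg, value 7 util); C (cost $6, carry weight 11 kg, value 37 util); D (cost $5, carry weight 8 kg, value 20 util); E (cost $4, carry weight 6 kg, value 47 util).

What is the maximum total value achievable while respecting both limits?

Feasible sets respecting both limits:
- A+C+E: cost 14, carry weight 19, value 115
- A+D+E: cost 13, carry weight 16, value 98
- A+C+D: cost 15, carry weight 21, value 88
Best: 115 util.

115 util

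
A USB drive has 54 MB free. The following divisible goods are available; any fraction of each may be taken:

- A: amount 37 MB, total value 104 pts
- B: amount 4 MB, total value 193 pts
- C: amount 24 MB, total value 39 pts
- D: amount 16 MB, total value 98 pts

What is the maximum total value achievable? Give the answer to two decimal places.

Take in order of value per unit:
- B (193/4 per unit): all 4 → value 193, running total 193.00
- D (98/16 per unit): all 16 → value 98, running total 291.00
- A (104/37 per unit): 34 of 37 → value 34×104/37 = 95.5676, running total 386.57
Total 386.57.

386.57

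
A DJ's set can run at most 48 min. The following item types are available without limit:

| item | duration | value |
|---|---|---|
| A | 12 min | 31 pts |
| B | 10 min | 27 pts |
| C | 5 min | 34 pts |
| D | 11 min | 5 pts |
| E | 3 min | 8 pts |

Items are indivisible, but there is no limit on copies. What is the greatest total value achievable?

314 pts

Best value-per-unit is C at 34/5; filling with it alone gives 9×34 = 306.
Optimal mix: 9×C + 1×E → duration 48, value 314.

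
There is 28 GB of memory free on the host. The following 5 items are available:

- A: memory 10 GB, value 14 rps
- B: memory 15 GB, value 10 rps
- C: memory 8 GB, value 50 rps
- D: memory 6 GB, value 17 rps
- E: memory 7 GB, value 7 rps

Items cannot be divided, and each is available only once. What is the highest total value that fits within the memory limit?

81 rps

Check high-value combinations within 28 GB:
- A+C+D: memory 10+8+6=24, value 14+50+17=81
- C+D+E: memory 8+6+7=21, value 50+17+7=74
- A+C+E: memory 10+8+7=25, value 14+50+7=71
- C+D: memory 8+6=14, value 50+17=67
Best: 81 rps.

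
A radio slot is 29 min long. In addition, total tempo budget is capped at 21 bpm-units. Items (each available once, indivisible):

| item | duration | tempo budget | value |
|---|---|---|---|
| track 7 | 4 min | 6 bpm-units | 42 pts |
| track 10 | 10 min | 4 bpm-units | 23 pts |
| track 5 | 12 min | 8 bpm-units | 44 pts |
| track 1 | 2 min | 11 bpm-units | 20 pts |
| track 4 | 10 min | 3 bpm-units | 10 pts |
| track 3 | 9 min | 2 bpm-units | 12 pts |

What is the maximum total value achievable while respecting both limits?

Feasible sets respecting both limits:
- track 7+track 10+track 5: duration 26, tempo budget 18, value 109
- track 7+track 5+track 3: duration 25, tempo budget 16, value 98
- track 7+track 5+track 4: duration 26, tempo budget 17, value 96
Best: 109 pts.

109 pts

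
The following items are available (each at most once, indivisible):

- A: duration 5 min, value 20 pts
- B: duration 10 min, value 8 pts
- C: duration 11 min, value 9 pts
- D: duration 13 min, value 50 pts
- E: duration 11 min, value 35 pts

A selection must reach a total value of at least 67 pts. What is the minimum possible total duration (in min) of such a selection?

Subsets with value ≥ 67, sorted by total duration:
- A+D: duration 18, value 70
- D+E: duration 24, value 85
- A+B+D: duration 28, value 78
Minimum duration: 18 min.

18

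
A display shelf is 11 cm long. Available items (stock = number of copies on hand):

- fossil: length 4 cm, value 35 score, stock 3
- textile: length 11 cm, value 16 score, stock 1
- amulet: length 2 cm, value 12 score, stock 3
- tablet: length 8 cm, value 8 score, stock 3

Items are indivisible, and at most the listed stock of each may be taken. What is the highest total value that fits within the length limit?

82 score

Best selections within length 11 and stock limits:
- 2×fossil + 1×amulet: length 10, value 82
- 1×fossil + 3×amulet: length 10, value 71
- 2×fossil: length 8, value 70
- 1×fossil + 2×amulet: length 8, value 59
Best: 82 score.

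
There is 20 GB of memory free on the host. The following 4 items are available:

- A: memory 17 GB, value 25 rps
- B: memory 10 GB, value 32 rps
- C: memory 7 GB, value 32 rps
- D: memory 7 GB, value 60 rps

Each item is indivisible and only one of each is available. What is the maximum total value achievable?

92 rps

Check high-value combinations within 20 GB:
- C+D: memory 7+7=14, value 32+60=92
- B+D: memory 10+7=17, value 32+60=92
- B+C: memory 10+7=17, value 32+32=64
Best: 92 rps.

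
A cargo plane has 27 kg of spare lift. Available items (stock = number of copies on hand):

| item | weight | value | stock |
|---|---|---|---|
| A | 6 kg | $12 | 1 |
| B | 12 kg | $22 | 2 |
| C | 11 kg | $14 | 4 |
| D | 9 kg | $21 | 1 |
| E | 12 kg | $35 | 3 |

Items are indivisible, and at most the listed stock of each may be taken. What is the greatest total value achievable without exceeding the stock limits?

Best selections within weight 27 and stock limits:
- 2×E: weight 24, value 70
- 1×A + 1×D + 1×E: weight 27, value 68
Best: $70.

$70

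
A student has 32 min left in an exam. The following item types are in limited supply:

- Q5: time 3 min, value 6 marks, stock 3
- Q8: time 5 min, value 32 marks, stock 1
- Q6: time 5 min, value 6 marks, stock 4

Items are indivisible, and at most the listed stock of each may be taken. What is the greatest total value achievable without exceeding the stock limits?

68 marks

Top feasible selections:
- 3×Q5 + 1×Q8 + 3×Q6: time 29, value 68
- 2×Q5 + 1×Q8 + 4×Q6: time 31, value 68
Best: 68 marks.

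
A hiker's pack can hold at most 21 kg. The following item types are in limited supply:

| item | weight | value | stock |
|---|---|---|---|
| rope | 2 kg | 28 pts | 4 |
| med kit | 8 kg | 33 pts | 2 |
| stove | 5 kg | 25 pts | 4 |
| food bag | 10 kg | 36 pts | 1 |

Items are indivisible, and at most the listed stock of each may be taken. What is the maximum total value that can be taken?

170 pts

Best selections within weight 21 and stock limits:
- 4×rope + 1×med kit + 1×stove: weight 21, value 170
- 4×rope + 2×stove: weight 18, value 162
- 3×rope + 3×stove: weight 21, value 159
- 4×rope + 1×food bag: weight 18, value 148
Best: 170 pts.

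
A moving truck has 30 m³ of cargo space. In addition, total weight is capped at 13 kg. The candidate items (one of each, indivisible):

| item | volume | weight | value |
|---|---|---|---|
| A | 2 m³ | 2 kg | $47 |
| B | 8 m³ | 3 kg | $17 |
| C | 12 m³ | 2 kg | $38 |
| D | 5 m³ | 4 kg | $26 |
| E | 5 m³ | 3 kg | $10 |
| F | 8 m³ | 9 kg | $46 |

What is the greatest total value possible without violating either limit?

$131

Feasible sets respecting both limits:
- A+C+F: volume 22, weight 13, value 131
- A+B+C+D: volume 27, weight 11, value 128
- A+C+D+E: volume 24, weight 11, value 121
- A+B+C+E: volume 27, weight 10, value 112
Best: $131.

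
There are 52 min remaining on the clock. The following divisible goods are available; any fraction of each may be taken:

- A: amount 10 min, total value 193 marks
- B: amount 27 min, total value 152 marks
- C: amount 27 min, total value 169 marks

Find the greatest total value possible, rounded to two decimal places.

446.44

Take in order of value per unit:
- A (193/10 per unit): all 10 → value 193, running total 193.00
- C (169/27 per unit): all 27 → value 169, running total 362.00
- B (152/27 per unit): 15 of 27 → value 15×152/27 = 84.4444, running total 446.44
Total 446.44.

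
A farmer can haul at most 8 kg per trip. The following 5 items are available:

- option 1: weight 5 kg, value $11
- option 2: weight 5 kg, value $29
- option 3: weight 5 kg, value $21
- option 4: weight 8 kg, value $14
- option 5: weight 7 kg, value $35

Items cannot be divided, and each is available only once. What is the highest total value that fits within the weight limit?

$35

Check high-value combinations within 8 kg:
- option 5: weight 7, value 35
- option 2: weight 5, value 29
- option 3: weight 5, value 21
Best: $35.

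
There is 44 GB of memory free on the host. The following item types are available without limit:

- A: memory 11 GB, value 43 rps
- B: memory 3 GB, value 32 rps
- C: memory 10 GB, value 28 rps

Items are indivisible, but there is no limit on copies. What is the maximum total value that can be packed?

448 rps

Best value-per-unit is B at 32/3, and filling with it alone uses memory 14×3=42. No mix of the others beats 14×32 = 448.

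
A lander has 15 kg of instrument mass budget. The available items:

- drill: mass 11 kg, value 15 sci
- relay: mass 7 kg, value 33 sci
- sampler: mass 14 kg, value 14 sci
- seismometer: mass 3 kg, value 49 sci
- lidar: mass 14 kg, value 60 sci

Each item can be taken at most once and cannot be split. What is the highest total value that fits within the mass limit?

This is a 0/1 knapsack; check combinations near the capacity.
- relay+seismometer: mass 7+3=10, value 33+49=82
- drill+seismometer: mass 11+3=14, value 15+49=64
- lidar: mass 14, value 60
Best: 82 sci.

82 sci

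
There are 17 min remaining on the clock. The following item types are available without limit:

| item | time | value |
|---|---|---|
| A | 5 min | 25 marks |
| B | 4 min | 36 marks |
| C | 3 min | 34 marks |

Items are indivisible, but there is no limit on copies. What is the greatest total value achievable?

174 marks

Best value-per-unit is C at 34/3; filling with it alone gives 5×34 = 170.
Optimal mix: 2×B + 3×C → time 17, value 174.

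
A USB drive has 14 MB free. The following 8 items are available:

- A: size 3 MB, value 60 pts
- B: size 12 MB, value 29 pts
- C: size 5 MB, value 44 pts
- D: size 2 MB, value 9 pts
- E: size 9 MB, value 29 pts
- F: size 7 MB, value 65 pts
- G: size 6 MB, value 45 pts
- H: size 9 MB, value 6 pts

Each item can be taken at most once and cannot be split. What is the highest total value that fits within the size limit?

Check high-value combinations within 14 MB:
- A+C+G: size 3+5+6=14, value 60+44+45=149
- A+D+F: size 3+2+7=12, value 60+9+65=134
- A+F: size 3+7=10, value 60+65=125
Best: 149 pts.

149 pts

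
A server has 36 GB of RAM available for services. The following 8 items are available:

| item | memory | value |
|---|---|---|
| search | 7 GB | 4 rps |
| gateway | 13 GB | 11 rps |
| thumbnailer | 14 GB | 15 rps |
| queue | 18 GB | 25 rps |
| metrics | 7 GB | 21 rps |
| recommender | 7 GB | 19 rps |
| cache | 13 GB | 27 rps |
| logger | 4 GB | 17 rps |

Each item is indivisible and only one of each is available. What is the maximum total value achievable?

84 rps

Check high-value combinations within 36 GB:
- metrics+recommender+cache+logger: memory 7+7+13+4=31, value 21+19+27+17=84
- queue+metrics+recommender+logger: memory 18+7+7+4=36, value 25+21+19+17=82
- thumbnailer+metrics+recommender+logger: memory 14+7+7+4=32, value 15+21+19+17=72
- search+metrics+recommender+cache: memory 7+7+7+13=34, value 4+21+19+27=71
- search+metrics+cache+logger: memory 7+7+13+4=31, value 4+21+27+17=69
Best: 84 rps.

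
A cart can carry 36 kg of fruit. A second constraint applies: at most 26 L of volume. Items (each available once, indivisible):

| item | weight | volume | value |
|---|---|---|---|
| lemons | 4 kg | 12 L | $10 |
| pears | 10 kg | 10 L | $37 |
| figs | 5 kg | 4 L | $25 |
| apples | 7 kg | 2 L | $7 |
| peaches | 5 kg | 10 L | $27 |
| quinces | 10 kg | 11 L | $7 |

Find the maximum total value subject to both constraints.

Feasible sets respecting both limits:
- pears+figs+apples+peaches: weight 27, volume 26, value 96
- pears+figs+peaches: weight 20, volume 24, value 89
- lemons+pears+figs: weight 19, volume 26, value 72
- pears+apples+peaches: weight 22, volume 22, value 71
Best: $96.

$96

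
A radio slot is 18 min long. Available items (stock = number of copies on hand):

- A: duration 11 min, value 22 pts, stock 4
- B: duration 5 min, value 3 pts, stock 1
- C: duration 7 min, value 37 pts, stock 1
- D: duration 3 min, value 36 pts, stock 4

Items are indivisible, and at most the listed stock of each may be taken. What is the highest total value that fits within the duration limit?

Top feasible selections:
- 1×B + 4×D: duration 17, value 147
- 1×C + 3×D: duration 16, value 145
- 4×D: duration 12, value 144
Best: 147 pts.

147 pts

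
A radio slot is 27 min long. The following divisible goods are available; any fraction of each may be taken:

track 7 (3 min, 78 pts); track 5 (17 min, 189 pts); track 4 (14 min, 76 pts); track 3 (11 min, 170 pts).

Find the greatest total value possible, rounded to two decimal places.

Take in order of value per unit:
- track 7 (78/3 per unit): all 3 → value 78, running total 78.00
- track 3 (170/11 per unit): all 11 → value 170, running total 248.00
- track 5 (189/17 per unit): 13 of 17 → value 13×189/17 = 144.5294, running total 392.53
Total 392.53.

392.53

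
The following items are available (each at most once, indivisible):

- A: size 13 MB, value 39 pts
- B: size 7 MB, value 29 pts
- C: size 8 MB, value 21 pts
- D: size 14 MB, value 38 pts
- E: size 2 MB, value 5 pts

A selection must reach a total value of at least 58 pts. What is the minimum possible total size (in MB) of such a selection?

20

Subsets with value ≥ 58, sorted by total size:
- A+B: size 20, value 68
- B+D: size 21, value 67
- A+C: size 21, value 60
Minimum size: 20 MB.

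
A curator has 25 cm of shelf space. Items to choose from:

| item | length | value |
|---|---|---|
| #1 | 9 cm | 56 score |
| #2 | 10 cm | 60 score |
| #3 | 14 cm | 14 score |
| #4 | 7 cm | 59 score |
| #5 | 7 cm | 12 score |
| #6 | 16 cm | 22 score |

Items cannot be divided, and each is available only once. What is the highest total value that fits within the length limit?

This is a 0/1 knapsack; check combinations near the capacity.
- #2+#4+#5: length 10+7+7=24, value 60+59+12=131
- #1+#4+#5: length 9+7+7=23, value 56+59+12=127
- #2+#4: length 10+7=17, value 60+59=119
- #1+#2: length 9+10=19, value 56+60=116
- #1+#4: length 9+7=16, value 56+59=115
Best: 131 score.

131 score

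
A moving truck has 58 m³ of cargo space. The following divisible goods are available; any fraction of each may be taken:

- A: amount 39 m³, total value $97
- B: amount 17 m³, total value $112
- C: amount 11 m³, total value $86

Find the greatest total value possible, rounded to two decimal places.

272.62

Take in order of value per unit:
- C (86/11 per unit): all 11 → value 86, running total 86.00
- B (112/17 per unit): all 17 → value 112, running total 198.00
- A (97/39 per unit): 30 of 39 → value 30×97/39 = 74.6154, running total 272.62
Total 272.62.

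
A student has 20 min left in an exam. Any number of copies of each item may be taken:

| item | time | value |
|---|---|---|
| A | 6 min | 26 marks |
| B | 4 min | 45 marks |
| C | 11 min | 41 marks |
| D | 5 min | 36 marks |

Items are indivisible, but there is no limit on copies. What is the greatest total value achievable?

225 marks

Best value-per-unit is B at 45/4, and filling with it alone uses time 5×4=20. No mix of the others beats 5×45 = 225.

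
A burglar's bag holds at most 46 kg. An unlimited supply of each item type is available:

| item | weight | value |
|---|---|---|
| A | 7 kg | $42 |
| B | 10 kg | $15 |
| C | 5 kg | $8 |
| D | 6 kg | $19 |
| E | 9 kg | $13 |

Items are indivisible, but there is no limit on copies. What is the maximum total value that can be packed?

$252

Best value-per-unit is A at 42/7, and filling with it alone uses weight 6×7=42. No mix of the others beats 6×42 = 252.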